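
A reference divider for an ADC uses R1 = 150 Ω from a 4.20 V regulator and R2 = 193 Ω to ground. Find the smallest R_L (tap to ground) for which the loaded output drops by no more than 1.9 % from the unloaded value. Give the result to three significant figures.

R_L(min) ≈ 4.36 kΩ

Output resistance R_th = R1‖R2 = (150 × 193)/343.0 = 84.40 Ω.
The fractional drop is R_th/(R_th + R_L); requiring this ≤ 0.0190 gives R_L ≥ R_th(1/0.0190 − 1) = 84.40 × 51.63 = 4.36 kΩ.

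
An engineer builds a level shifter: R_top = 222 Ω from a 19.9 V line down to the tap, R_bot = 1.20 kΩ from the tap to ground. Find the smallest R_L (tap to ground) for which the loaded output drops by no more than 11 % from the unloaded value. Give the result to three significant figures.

Output resistance R_th = R_top‖R_bot = (222 × 1200)/1422 = 187.3 Ω.
The fractional drop is R_th/(R_th + R_L); requiring this ≤ 0.110 gives R_L ≥ R_th(1/0.110 − 1) = 187.3 × 8.091 = 1.52 kΩ.

R_L(min) ≈ 1.52 kΩ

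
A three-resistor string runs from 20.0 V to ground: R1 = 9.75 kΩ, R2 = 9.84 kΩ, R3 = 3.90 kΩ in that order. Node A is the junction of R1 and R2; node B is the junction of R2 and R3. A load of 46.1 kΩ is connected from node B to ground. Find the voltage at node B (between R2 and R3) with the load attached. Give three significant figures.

At node B, R3 is in parallel with the load: R3‖R_L = 3.596 kΩ.
Below node A the resistance is R2 + (R3‖R_L) = 13.44 kΩ, so V_A = 20.0 × 13.44/23.19 = 11.59 V.
Then V_B = V_A × (R3‖R_L)/(R2 + R3‖R_L) = 11.59 × 3.596/13.44 = 3.10 V.

V ≈ 3.10 V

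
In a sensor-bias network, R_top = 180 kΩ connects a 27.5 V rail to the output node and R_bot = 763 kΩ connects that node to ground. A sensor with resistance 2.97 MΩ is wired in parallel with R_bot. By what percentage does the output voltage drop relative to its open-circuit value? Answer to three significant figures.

4.67 %

The divider's output (Thévenin) resistance is R_top‖R_bot = 145.6 kΩ.
Fractional drop under load = R_th/(R_th + R_L) = 145.6 / (145.6 + 2970) = 0.04675.
So the output falls by 4.67 %.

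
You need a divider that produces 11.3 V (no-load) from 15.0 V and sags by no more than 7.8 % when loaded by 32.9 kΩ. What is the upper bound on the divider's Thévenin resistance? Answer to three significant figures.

R_th ≤ 2.78 kΩ

Loading drop = R_th/(R_th + R_L) ≤ 0.0780, so R_th ≤ R_L · ε/(1−ε) = 32.9 kΩ × 0.0780/0.9220 = 2.78 kΩ.
(Any R1, R2 with R2/(R1+R2) = 0.753 and R1‖R2 ≤ 2.78 kΩ will meet the spec.)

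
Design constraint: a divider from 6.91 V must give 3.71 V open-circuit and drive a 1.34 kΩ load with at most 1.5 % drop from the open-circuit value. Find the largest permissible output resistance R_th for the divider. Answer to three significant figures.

R_th ≤ 20.4 Ω

Loading drop = R_th/(R_th + R_L) ≤ 0.0150, so R_th ≤ R_L · ε/(1−ε) = 1.34 kΩ × 0.0150/0.9850 = 20.4 Ω.
(Any R1, R2 with R2/(R1+R2) = 0.537 and R1‖R2 ≤ 20.4 Ω will meet the spec.)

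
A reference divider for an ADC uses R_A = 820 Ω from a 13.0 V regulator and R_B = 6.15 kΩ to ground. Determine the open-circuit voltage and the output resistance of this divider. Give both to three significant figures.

V_th = 11.5 V, R_th = 724 Ω

V_th is the open-circuit tap voltage: 13.0 × 6150/(820 + 6150) = 11.5 V.
With the supply zeroed, R_A and R_B appear in parallel from the tap: R_th = R_A‖R_B = (820 × 6150)/6970 = 724 Ω.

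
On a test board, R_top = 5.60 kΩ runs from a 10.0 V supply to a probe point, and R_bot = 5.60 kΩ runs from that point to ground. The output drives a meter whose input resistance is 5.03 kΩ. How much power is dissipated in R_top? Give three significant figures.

Total resistance from the source is R_top + (R_bot‖R_L) = 8.250 kΩ, so I = 10.0/8.250 kΩ = 1.212 mA.
P = I²·R_top = (1.212 mA)² × 5.60 kΩ = 8.23 mW.

P ≈ 8.23 mW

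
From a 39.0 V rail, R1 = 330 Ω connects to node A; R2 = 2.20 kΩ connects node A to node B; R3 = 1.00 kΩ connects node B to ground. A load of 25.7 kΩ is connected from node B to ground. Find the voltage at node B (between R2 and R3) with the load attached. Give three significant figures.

At node B, R3 is in parallel with the load: R3‖R_L = 962.5 Ω.
Below node A the resistance is R2 + (R3‖R_L) = 3163 Ω, so V_A = 39.0 × 3163/3493 = 35.32 V.
Then V_B = V_A × (R3‖R_L)/(R2 + R3‖R_L) = 35.32 × 962.5/3163 = 10.7 V.

V ≈ 10.7 V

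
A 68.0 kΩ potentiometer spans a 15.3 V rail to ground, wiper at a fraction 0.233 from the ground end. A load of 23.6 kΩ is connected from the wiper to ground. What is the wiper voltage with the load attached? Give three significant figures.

V ≈ 2.35 V

The wiper splits the pot into (1−α)R = 52.16 kΩ above and αR = 15.84 kΩ below.
Lower section ‖ load = 9.480 kΩ.
V_wiper = 15.3 × 9.480/(52.16 + 9.480) = 2.35 V.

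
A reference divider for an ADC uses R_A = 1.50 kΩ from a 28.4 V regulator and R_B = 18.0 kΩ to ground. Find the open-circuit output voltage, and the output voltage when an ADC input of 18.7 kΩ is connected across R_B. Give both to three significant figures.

Unloaded: 26.2 V; loaded: 24.4 V

Open-circuit: V = 28.4 × 18.0/(1.50 + 18.0) = 26.2 V.
With the load, R_B becomes R_B‖R_L = 9.172 kΩ, so V = 28.4 × 9.172/10.67 = 24.4 V.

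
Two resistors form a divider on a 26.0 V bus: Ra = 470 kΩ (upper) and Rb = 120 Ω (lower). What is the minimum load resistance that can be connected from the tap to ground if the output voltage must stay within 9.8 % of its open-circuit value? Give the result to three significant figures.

Output resistance R_th = Ra‖Rb = (470000 × 120)/470100 = 120.0 Ω.
The fractional drop is R_th/(R_th + R_L); requiring this ≤ 0.0980 gives R_L ≥ R_th(1/0.0980 − 1) = 120.0 × 9.204 = 1.10 kΩ.

R_L(min) ≈ 1.10 kΩ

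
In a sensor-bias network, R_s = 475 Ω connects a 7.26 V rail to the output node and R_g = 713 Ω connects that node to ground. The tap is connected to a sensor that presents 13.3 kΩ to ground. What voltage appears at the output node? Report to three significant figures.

The load sits in parallel with R_g: R_g‖R_L = (713 × 13300) / (713 + 13300) = 676.7 Ω.
V_out = 7.26 × 676.7 / (475 + 676.7) = 7.26 × 676.7/1152 = 4.27 V.
(Unloaded it would have been 4.36 V.)

V_out ≈ 4.27 V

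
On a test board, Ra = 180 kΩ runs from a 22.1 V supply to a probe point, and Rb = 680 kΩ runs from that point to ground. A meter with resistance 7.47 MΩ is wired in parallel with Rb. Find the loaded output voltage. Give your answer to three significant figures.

The load sits in parallel with Rb: Rb‖R_L = (680 × 7470) / (680 + 7470) = 623.3 kΩ.
V_out = 22.1 × 623.3 / (180 + 623.3) = 22.1 × 623.3/803.3 = 17.1 V.
(Unloaded it would have been 17.5 V.)

V_out ≈ 17.1 V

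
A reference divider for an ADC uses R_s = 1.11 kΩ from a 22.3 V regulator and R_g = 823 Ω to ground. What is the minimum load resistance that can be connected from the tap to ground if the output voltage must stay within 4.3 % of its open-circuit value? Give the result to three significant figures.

Output resistance R_th = R_s‖R_g = (1110 × 823)/1933 = 472.6 Ω.
The fractional drop is R_th/(R_th + R_L); requiring this ≤ 0.0430 gives R_L ≥ R_th(1/0.0430 − 1) = 472.6 × 22.26 = 10.5 kΩ.

R_L(min) ≈ 10.5 kΩ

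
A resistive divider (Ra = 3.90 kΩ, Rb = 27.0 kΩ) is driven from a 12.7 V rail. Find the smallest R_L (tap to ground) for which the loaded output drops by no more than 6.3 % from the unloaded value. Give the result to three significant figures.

Output resistance R_th = Ra‖Rb = (3.90 × 27.0)/30.90 = 3.408 kΩ.
The fractional drop is R_th/(R_th + R_L); requiring this ≤ 0.0630 gives R_L ≥ R_th(1/0.0630 − 1) = 3.408 × 14.87 = 50.7 kΩ.

R_L(min) ≈ 50.7 kΩ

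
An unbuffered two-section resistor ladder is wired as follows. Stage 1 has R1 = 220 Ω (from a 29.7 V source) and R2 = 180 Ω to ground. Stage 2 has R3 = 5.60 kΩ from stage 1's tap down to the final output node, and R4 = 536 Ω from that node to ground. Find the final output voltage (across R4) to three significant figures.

Stage 2 presents R3+R4 = 6136 Ω as a load on stage 1's tap.
Stage 1's lower leg becomes R2‖(R3+R4) = 174.9 Ω, so V_mid = 29.7 × 174.9/394.9 = 13.15 V.
Stage 2 is itself unloaded: V_out = V_mid × R4/(R3+R4) = 13.15 × 536/6136 = 1.15 V.

V_out ≈ 1.15 V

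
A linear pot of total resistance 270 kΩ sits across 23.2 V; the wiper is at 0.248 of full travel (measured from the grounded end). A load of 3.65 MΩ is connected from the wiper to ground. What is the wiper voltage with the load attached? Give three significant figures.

The wiper splits the pot into (1−α)R = 203.0 kΩ above and αR = 66.96 kΩ below.
Lower section ‖ load = 65.75 kΩ.
V_wiper = 23.2 × 65.75/(203.0 + 65.75) = 5.68 V.

V ≈ 5.68 V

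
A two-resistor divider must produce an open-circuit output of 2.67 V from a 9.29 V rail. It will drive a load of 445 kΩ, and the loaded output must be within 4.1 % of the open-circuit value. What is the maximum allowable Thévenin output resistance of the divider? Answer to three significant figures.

R_th ≤ 19.0 kΩ

Loading drop = R_th/(R_th + R_L) ≤ 0.0410, so R_th ≤ R_L · ε/(1−ε) = 445 kΩ × 0.0410/0.9590 = 19.0 kΩ.
(Any R1, R2 with R2/(R1+R2) = 0.287 and R1‖R2 ≤ 19.0 kΩ will meet the spec.)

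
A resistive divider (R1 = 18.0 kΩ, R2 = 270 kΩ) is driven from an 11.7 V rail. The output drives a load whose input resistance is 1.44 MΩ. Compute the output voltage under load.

V_out ≈ 10.8 V

The load sits in parallel with R2: R2‖R_L = (270 × 1440) / (270 + 1440) = 227.4 kΩ.
V_out = 11.7 × 227.4 / (18.0 + 227.4) = 11.7 × 227.4/245.4 = 10.8 V.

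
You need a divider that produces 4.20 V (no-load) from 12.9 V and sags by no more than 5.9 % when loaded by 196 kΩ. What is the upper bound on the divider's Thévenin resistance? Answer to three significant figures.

Loading drop = R_th/(R_th + R_L) ≤ 0.0590, so R_th ≤ R_L · ε/(1−ε) = 196 kΩ × 0.0590/0.9410 = 12.3 kΩ.
(Any R1, R2 with R2/(R1+R2) = 0.326 and R1‖R2 ≤ 12.3 kΩ will meet the spec.)

R_th ≤ 12.3 kΩ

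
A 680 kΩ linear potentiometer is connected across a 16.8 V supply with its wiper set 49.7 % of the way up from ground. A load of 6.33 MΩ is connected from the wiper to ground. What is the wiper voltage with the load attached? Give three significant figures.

V ≈ 8.13 V

The wiper splits the pot into (1−α)R = 342.0 kΩ above and αR = 338.0 kΩ below.
Lower section ‖ load = 320.8 kΩ.
V_wiper = 16.8 × 320.8/(342.0 + 320.8) = 8.13 V.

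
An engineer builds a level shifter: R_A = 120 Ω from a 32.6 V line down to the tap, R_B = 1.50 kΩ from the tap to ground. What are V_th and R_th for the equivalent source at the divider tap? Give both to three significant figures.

V_th is the open-circuit tap voltage: 32.6 × 1500/(120 + 1500) = 30.2 V.
With the supply zeroed, R_A and R_B appear in parallel from the tap: R_th = R_A‖R_B = (120 × 1500)/1620 = 111 Ω.

V_th = 30.2 V, R_th = 111 Ω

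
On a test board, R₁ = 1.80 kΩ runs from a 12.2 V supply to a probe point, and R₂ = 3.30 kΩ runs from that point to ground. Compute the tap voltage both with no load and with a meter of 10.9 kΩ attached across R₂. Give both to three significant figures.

Open-circuit: V = 12.2 × 3.30/(1.80 + 3.30) = 7.89 V.
With the load, R₂ becomes R₂‖R_L = 2.533 kΩ, so V = 12.2 × 2.533/4.333 = 7.13 V.

Unloaded: 7.89 V; loaded: 7.13 V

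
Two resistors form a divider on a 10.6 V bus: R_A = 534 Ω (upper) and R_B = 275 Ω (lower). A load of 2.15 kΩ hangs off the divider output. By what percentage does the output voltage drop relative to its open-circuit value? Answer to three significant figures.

The divider's output (Thévenin) resistance is R_A‖R_B = 181.5 Ω.
Fractional drop under load = R_th/(R_th + R_L) = 181.5 / (181.5 + 2150) = 0.07785.
So the output falls by 7.79 %.

7.79 %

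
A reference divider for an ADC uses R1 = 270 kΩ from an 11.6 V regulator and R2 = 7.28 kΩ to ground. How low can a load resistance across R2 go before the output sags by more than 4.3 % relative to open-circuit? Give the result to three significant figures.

R_L(min) ≈ 158 kΩ

Output resistance R_th = R1‖R2 = (270 × 7.28)/277.3 = 7.089 kΩ.
The fractional drop is R_th/(R_th + R_L); requiring this ≤ 0.0430 gives R_L ≥ R_th(1/0.0430 − 1) = 7.089 × 22.26 = 158 kΩ.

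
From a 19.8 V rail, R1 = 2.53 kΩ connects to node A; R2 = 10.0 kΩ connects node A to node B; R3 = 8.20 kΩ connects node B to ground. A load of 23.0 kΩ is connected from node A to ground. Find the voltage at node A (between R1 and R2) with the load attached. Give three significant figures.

V ≈ 15.9 V

Below node A the series string R2+R3 = 18.20 kΩ sits in parallel with the 23.0 kΩ load: 10.16 kΩ.
V_A = 19.8 × 10.16/(2.53 + 10.16) = 15.9 V.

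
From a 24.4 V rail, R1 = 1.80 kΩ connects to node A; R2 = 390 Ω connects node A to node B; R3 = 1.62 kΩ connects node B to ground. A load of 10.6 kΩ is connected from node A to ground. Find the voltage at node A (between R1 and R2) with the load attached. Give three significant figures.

V ≈ 11.8 V

Below node A the series string R2+R3 = 2010 Ω sits in parallel with the 10600 Ω load: 1690 Ω.
V_A = 24.4 × 1690/(1800 + 1690) = 11.8 V.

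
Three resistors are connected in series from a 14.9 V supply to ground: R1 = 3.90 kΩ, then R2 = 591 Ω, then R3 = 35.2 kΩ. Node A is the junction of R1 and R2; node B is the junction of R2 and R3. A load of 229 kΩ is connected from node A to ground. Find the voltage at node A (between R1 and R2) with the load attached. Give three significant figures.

Below node A the series string R2+R3 = 35790 Ω sits in parallel with the 229000 Ω load: 30950 Ω.
V_A = 14.9 × 30950/(3900 + 30950) = 13.2 V.

V ≈ 13.2 V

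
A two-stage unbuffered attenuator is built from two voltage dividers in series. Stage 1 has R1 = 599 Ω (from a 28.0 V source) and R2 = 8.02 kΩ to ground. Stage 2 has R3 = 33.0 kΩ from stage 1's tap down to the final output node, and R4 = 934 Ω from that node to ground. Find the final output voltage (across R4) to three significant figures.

Stage 2 presents R3+R4 = 33930 Ω as a load on stage 1's tap.
Stage 1's lower leg becomes R2‖(R3+R4) = 6487 Ω, so V_mid = 28.0 × 6487/7086 = 25.63 V.
Stage 2 is itself unloaded: V_out = V_mid × R4/(R3+R4) = 25.63 × 934/33930 = 0.706 V.

V_out ≈ 0.706 V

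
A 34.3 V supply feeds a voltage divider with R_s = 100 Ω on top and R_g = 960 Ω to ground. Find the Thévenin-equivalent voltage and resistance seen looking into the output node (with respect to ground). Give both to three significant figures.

V_th = 31.1 V, R_th = 90.6 Ω

V_th is the open-circuit tap voltage: 34.3 × 960/(100 + 960) = 31.1 V.
With the supply zeroed, R_s and R_g appear in parallel from the tap: R_th = R_s‖R_g = (100 × 960)/1060 = 90.6 Ω.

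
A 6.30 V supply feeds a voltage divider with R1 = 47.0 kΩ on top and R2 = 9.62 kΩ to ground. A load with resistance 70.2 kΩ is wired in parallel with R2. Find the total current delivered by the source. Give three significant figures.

R2‖R_L = 8.461 kΩ, so the source sees R1 + R2‖R_L = 55.46 kΩ.
I = 6.30 V / 55.46 kΩ = 0.114 mA.

I ≈ 0.114 mA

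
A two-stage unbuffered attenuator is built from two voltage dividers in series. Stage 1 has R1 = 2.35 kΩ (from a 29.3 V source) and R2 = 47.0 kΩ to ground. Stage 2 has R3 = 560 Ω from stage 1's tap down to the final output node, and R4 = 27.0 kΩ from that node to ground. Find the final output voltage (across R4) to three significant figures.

Stage 2 presents R3+R4 = 27560 Ω as a load on stage 1's tap.
Stage 1's lower leg becomes R2‖(R3+R4) = 17370 Ω, so V_mid = 29.3 × 17370/19720 = 25.81 V.
Stage 2 is itself unloaded: V_out = V_mid × R4/(R3+R4) = 25.81 × 27000/27560 = 25.3 V.

V_out ≈ 25.3 V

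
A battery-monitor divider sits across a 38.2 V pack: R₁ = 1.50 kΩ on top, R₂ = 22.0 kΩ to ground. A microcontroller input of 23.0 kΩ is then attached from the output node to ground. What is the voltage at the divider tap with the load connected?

V_out ≈ 33.7 V

The load sits in parallel with R₂: R₂‖R_L = (22.0 × 23.0) / (22.0 + 23.0) = 11.24 kΩ.
V_out = 38.2 × 11.24 / (1.50 + 11.24) = 38.2 × 11.24/12.74 = 33.7 V.
(Unloaded it would have been 35.8 V.)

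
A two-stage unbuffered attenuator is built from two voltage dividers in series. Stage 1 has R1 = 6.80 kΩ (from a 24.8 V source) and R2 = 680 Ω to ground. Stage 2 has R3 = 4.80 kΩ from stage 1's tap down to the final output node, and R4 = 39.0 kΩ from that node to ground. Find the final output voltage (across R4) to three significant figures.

V_out ≈ 1.98 V

Stage 2 presents R3+R4 = 43800 Ω as a load on stage 1's tap.
Stage 1's lower leg becomes R2‖(R3+R4) = 669.6 Ω, so V_mid = 24.8 × 669.6/7470 = 2.223 V.
Stage 2 is itself unloaded: V_out = V_mid × R4/(R3+R4) = 2.223 × 39000/43800 = 1.98 V.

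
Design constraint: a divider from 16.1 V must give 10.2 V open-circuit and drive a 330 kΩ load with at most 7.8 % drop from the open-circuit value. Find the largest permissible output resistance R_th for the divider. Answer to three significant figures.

R_th ≤ 27.9 kΩ

Loading drop = R_th/(R_th + R_L) ≤ 0.0780, so R_th ≤ R_L · ε/(1−ε) = 330 kΩ × 0.0780/0.9220 = 27.9 kΩ.
(Any R1, R2 with R2/(R1+R2) = 0.634 and R1‖R2 ≤ 27.9 kΩ will meet the spec.)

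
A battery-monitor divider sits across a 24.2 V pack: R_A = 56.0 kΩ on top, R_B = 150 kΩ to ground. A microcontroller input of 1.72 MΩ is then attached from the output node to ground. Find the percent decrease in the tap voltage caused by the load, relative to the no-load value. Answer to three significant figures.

2.32 %

The divider's output (Thévenin) resistance is R_A‖R_B = 40.78 kΩ.
Fractional drop under load = R_th/(R_th + R_L) = 40.78 / (40.78 + 1720) = 0.02316.
So the output falls by 2.32 %.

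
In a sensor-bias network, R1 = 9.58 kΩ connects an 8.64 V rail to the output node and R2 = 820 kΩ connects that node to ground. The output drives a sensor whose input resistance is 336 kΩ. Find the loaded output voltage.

V_out ≈ 8.31 V

The load sits in parallel with R2: R2‖R_L = (820 × 336) / (820 + 336) = 238.3 kΩ.
V_out = 8.64 × 238.3 / (9.58 + 238.3) = 8.64 × 238.3/247.9 = 8.31 V.
(Unloaded it would have been 8.54 V.)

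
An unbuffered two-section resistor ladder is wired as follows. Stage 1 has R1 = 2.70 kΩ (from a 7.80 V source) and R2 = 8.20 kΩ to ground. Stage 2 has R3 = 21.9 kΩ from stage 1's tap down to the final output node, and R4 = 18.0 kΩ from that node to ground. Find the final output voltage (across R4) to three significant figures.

Stage 2 presents R3+R4 = 39.90 kΩ as a load on stage 1's tap.
Stage 1's lower leg becomes R2‖(R3+R4) = 6.802 kΩ, so V_mid = 7.80 × 6.802/9.502 = 5.584 V.
Stage 2 is itself unloaded: V_out = V_mid × R4/(R3+R4) = 5.584 × 18.0/39.90 = 2.52 V.

V_out ≈ 2.52 V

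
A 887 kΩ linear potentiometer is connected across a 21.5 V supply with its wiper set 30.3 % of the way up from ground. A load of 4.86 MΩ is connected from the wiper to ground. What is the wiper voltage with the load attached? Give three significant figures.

V ≈ 6.27 V

The wiper splits the pot into (1−α)R = 618.2 kΩ above and αR = 268.8 kΩ below.
Lower section ‖ load = 254.7 kΩ.
V_wiper = 21.5 × 254.7/(618.2 + 254.7) = 6.27 V.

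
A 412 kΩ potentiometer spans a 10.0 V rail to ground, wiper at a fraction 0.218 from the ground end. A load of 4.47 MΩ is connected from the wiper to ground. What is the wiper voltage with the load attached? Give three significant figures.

V ≈ 2.15 V

The wiper splits the pot into (1−α)R = 322.2 kΩ above and αR = 89.82 kΩ below.
Lower section ‖ load = 88.05 kΩ.
V_wiper = 10.0 × 88.05/(322.2 + 88.05) = 2.15 V.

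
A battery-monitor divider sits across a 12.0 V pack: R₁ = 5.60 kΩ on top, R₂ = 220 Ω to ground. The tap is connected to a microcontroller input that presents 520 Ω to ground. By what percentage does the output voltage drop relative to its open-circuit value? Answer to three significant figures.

28.9 %

The divider's output (Thévenin) resistance is R₁‖R₂ = 211.7 Ω.
Fractional drop under load = R_th/(R_th + R_L) = 211.7 / (211.7 + 520) = 0.2893.
So the output falls by 28.9 %.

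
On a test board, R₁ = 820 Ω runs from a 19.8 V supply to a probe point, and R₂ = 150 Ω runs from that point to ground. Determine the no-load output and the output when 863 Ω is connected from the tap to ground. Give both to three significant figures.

Unloaded: 3.06 V; loaded: 2.67 V

Open-circuit: V = 19.8 × 150/(820 + 150) = 3.06 V.
With the load, R₂ becomes R₂‖R_L = 127.8 Ω, so V = 19.8 × 127.8/947.8 = 2.67 V.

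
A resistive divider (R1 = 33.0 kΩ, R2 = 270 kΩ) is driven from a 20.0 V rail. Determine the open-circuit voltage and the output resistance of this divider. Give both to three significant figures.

V_th = 17.8 V, R_th = 29.4 kΩ

V_th is the open-circuit tap voltage: 20.0 × 270/(33.0 + 270) = 17.8 V.
With the supply zeroed, R1 and R2 appear in parallel from the tap: R_th = R1‖R2 = (33.0 × 270)/303.0 = 29.4 kΩ.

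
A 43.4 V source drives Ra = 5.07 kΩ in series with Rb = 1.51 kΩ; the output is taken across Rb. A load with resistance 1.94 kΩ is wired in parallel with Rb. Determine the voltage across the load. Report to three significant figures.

The load sits in parallel with Rb: Rb‖R_L = (1.51 × 1.94) / (1.51 + 1.94) = 0.8491 kΩ.
V_out = 43.4 × 0.8491 / (5.07 + 0.8491) = 43.4 × 0.8491/5.919 = 6.23 V.

V_out ≈ 6.23 V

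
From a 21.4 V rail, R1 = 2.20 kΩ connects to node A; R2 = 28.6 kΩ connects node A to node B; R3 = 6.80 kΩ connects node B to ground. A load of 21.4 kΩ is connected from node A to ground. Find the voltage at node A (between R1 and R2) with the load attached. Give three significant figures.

V ≈ 18.4 V

Below node A the series string R2+R3 = 35.40 kΩ sits in parallel with the 21.4 kΩ load: 13.34 kΩ.
V_A = 21.4 × 13.34/(2.20 + 13.34) = 18.4 V.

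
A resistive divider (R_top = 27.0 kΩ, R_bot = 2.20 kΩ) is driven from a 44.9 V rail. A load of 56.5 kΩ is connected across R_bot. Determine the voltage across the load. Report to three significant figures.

The load sits in parallel with R_bot: R_bot‖R_L = (2.20 × 56.5) / (2.20 + 56.5) = 2.118 kΩ.
V_out = 44.9 × 2.118 / (27.0 + 2.118) = 44.9 × 2.118/29.12 = 3.27 V.

V_out ≈ 3.27 V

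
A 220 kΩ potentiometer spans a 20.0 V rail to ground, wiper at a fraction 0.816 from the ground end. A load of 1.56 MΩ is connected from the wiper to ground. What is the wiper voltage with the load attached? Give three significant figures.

V ≈ 16.0 V

The wiper splits the pot into (1−α)R = 40.48 kΩ above and αR = 179.5 kΩ below.
Lower section ‖ load = 161.0 kΩ.
V_wiper = 20.0 × 161.0/(40.48 + 161.0) = 16.0 V.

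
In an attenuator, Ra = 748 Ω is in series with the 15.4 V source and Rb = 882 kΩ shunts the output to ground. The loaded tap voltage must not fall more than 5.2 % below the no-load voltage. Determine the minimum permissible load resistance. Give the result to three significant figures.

Output resistance R_th = Ra‖Rb = (748 × 882000)/882700 = 747.4 Ω.
The fractional drop is R_th/(R_th + R_L); requiring this ≤ 0.0520 gives R_L ≥ R_th(1/0.0520 − 1) = 747.4 × 18.23 = 13.6 kΩ.

R_L(min) ≈ 13.6 kΩ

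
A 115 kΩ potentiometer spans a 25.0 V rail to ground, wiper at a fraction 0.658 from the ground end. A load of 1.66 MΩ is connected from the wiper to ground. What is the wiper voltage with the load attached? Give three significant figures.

The wiper splits the pot into (1−α)R = 39.33 kΩ above and αR = 75.67 kΩ below.
Lower section ‖ load = 72.37 kΩ.
V_wiper = 25.0 × 72.37/(39.33 + 72.37) = 16.2 V.

V ≈ 16.2 V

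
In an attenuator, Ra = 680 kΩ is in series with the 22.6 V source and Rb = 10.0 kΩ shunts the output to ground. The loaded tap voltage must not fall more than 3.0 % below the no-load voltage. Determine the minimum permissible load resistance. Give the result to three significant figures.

R_L(min) ≈ 319 kΩ

Output resistance R_th = Ra‖Rb = (680 × 10.0)/690.0 = 9.855 kΩ.
The fractional drop is R_th/(R_th + R_L); requiring this ≤ 0.0300 gives R_L ≥ R_th(1/0.0300 − 1) = 9.855 × 32.33 = 319 kΩ.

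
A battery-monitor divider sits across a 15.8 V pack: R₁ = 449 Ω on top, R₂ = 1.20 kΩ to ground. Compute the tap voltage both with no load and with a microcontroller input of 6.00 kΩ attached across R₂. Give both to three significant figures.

Unloaded: 11.5 V; loaded: 10.9 V

Open-circuit: V = 15.8 × 1200/(449 + 1200) = 11.5 V.
With the load, R₂ becomes R₂‖R_L = 1000 Ω, so V = 15.8 × 1000/1449 = 10.9 V.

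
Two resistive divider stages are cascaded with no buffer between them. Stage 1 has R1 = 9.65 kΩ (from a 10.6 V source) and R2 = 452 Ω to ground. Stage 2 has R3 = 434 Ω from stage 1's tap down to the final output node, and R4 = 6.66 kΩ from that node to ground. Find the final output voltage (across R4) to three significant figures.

V_out ≈ 0.420 V

Stage 2 presents R3+R4 = 7094 Ω as a load on stage 1's tap.
Stage 1's lower leg becomes R2‖(R3+R4) = 424.9 Ω, so V_mid = 10.6 × 424.9/10070 = 0.4471 V.
Stage 2 is itself unloaded: V_out = V_mid × R4/(R3+R4) = 0.4471 × 6660/7094 = 0.420 V.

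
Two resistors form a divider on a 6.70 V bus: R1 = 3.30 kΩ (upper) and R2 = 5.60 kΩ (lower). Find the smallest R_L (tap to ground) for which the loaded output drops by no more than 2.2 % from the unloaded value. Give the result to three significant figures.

R_L(min) ≈ 92.3 kΩ

Output resistance R_th = R1‖R2 = (3.30 × 5.60)/8.900 = 2.076 kΩ.
The fractional drop is R_th/(R_th + R_L); requiring this ≤ 0.0220 gives R_L ≥ R_th(1/0.0220 − 1) = 2.076 × 44.45 = 92.3 kΩ.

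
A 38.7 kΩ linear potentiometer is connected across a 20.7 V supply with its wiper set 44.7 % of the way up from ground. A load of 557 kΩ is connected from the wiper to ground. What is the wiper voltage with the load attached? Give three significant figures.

V ≈ 9.10 V

The wiper splits the pot into (1−α)R = 21.40 kΩ above and αR = 17.30 kΩ below.
Lower section ‖ load = 16.78 kΩ.
V_wiper = 20.7 × 16.78/(21.40 + 16.78) = 9.10 V.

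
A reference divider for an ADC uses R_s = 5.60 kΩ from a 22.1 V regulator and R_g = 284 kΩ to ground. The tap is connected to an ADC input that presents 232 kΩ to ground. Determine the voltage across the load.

The load sits in parallel with R_g: R_g‖R_L = (284 × 232) / (284 + 232) = 127.7 kΩ.
V_out = 22.1 × 127.7 / (5.60 + 127.7) = 22.1 × 127.7/133.3 = 21.2 V.

V_out ≈ 21.2 V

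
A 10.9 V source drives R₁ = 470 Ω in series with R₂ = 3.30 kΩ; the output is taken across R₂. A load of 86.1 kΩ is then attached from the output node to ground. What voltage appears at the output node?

The load sits in parallel with R₂: R₂‖R_L = (3300 × 86100) / (3300 + 86100) = 3178 Ω.
V_out = 10.9 × 3178 / (470 + 3178) = 10.9 × 3178/3648 = 9.50 V.
(Unloaded it would have been 9.54 V.)

V_out ≈ 9.50 V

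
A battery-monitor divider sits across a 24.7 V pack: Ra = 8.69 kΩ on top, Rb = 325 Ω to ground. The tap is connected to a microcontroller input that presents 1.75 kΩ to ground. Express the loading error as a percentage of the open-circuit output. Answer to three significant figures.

Unloaded V = 24.7 × 325/9015 = 0.8905 V.
Loaded: Rb‖R_L = 274.1 Ω, giving V = 24.7 × 274.1/8964 = 0.7553 V.
Drop = (0.8905 − 0.7553) / 0.8905 = 15.2 %.

15.2 %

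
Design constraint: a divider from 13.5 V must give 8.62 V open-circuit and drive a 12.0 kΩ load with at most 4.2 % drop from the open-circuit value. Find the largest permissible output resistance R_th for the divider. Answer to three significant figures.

R_th ≤ 526 Ω

Loading drop = R_th/(R_th + R_L) ≤ 0.0420, so R_th ≤ R_L · ε/(1−ε) = 12.0 kΩ × 0.0420/0.9580 = 526 Ω.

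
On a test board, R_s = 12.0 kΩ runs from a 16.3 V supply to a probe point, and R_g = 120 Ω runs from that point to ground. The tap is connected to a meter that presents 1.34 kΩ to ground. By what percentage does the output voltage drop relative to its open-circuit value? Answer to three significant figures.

Unloaded V = 16.3 × 120/12120 = 0.16139 V.
Loaded: R_g‖R_L = 110.1 Ω, giving V = 16.3 × 110.1/12110 = 0.14824 V.
Drop = (0.16139 − 0.14824) / 0.16139 = 8.14 %.

8.14 %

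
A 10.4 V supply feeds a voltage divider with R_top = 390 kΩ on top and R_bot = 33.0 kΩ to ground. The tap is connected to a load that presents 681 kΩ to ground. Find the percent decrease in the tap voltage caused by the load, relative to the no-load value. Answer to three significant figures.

4.28 %

The divider's output (Thévenin) resistance is R_top‖R_bot = 30.43 kΩ.
Fractional drop under load = R_th/(R_th + R_L) = 30.43 / (30.43 + 681) = 0.04277.
So the output falls by 4.28 %.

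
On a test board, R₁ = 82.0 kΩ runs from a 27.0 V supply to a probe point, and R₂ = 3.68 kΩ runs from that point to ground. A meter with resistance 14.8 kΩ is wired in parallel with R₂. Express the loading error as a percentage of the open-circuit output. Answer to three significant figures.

19.2 %

Unloaded V = 27.0 × 3.68/85.68 = 1.160 V.
Loaded: R₂‖R_L = 2.947 kΩ, giving V = 27.0 × 2.947/84.95 = 0.9367 V.
Drop = (1.160 − 0.9367) / 1.160 = 19.2 %.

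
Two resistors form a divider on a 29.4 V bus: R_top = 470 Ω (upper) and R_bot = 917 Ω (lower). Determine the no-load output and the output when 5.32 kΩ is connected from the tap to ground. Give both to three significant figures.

Unloaded: 19.4 V; loaded: 18.4 V

Open-circuit: V = 29.4 × 917/(470 + 917) = 19.4 V.
With the load, R_bot becomes R_bot‖R_L = 782.2 Ω, so V = 29.4 × 782.2/1252 = 18.4 V.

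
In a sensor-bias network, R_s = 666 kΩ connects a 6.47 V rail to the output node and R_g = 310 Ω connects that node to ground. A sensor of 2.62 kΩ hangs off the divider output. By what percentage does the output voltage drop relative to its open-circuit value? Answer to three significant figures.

10.6 %

Unloaded V = 6.47 × 310/666300 = 0.0030102 V.
Loaded: R_g‖R_L = 277.2 Ω, giving V = 6.47 × 277.2/666300 = 0.0026918 V.
Drop = (0.0030102 − 0.0026918) / 0.0030102 = 10.6 %.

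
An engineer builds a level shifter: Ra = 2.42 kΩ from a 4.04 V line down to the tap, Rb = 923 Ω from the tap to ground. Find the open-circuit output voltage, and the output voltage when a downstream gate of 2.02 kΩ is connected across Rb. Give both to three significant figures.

Open-circuit: V = 4.04 × 923/(2420 + 923) = 1.12 V.
With the load, Rb becomes Rb‖R_L = 633.5 Ω, so V = 4.04 × 633.5/3054 = 0.838 V.

Unloaded: 1.12 V; loaded: 0.838 V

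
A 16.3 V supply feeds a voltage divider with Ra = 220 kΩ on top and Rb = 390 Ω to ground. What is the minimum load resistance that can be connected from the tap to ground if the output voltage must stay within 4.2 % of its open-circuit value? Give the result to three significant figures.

Output resistance R_th = Ra‖Rb = (220000 × 390)/220400 = 389.3 Ω.
The fractional drop is R_th/(R_th + R_L); requiring this ≤ 0.0420 gives R_L ≥ R_th(1/0.0420 − 1) = 389.3 × 22.81 = 8.88 kΩ.

R_L(min) ≈ 8.88 kΩ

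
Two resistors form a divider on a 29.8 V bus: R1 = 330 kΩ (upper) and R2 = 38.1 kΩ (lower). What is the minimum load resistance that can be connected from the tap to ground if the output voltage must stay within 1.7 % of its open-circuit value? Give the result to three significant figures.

R_L(min) ≈ 1.98 MΩ

Output resistance R_th = R1‖R2 = (330 × 38.1)/368.1 = 34.16 kΩ.
The fractional drop is R_th/(R_th + R_L); requiring this ≤ 0.0170 gives R_L ≥ R_th(1/0.0170 − 1) = 34.16 × 57.82 = 1.98 MΩ.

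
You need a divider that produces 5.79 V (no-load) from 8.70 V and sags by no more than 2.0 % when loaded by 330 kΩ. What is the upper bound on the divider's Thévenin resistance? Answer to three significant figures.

Loading drop = R_th/(R_th + R_L) ≤ 0.0200, so R_th ≤ R_L · ε/(1−ε) = 330 kΩ × 0.0200/0.9800 = 6.73 kΩ.
(Any R1, R2 with R2/(R1+R2) = 0.666 and R1‖R2 ≤ 6.73 kΩ will meet the spec.)

R_th ≤ 6.73 kΩ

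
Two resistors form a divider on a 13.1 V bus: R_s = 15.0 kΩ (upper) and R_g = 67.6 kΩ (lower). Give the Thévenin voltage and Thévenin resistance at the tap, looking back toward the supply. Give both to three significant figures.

V_th is the open-circuit tap voltage: 13.1 × 67.6/(15.0 + 67.6) = 10.7 V.
With the supply zeroed, R_s and R_g appear in parallel from the tap: R_th = R_s‖R_g = (15.0 × 67.6)/82.60 = 12.3 kΩ.

V_th = 10.7 V, R_th = 12.3 kΩ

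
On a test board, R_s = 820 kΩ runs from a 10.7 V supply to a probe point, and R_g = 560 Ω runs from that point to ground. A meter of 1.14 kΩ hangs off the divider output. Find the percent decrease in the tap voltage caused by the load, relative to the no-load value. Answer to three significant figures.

32.9 %

Unloaded V = 10.7 × 560/820600 = 0.007302 V.
Loaded: R_g‖R_L = 375.5 Ω, giving V = 10.7 × 375.5/820400 = 0.004898 V.
Drop = (0.007302 − 0.004898) / 0.007302 = 32.9 %.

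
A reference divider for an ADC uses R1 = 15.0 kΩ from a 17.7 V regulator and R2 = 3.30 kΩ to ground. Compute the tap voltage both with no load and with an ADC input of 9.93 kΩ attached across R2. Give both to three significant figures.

Unloaded: 3.19 V; loaded: 2.51 V

Open-circuit: V = 17.7 × 3.30/(15.0 + 3.30) = 3.19 V.
With the load, R2 becomes R2‖R_L = 2.477 kΩ, so V = 17.7 × 2.477/17.48 = 2.51 V.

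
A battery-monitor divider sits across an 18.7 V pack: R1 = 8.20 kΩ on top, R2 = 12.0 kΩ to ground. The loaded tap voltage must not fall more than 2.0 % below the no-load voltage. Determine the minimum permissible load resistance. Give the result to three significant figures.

R_L(min) ≈ 239 kΩ

Output resistance R_th = R1‖R2 = (8.20 × 12.0)/20.20 = 4.871 kΩ.
The fractional drop is R_th/(R_th + R_L); requiring this ≤ 0.0200 gives R_L ≥ R_th(1/0.0200 − 1) = 4.871 × 49.00 = 239 kΩ.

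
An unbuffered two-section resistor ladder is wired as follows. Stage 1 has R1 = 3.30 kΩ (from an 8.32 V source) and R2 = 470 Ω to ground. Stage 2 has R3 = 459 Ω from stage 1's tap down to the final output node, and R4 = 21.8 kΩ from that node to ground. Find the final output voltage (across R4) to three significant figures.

V_out ≈ 0.997 V

Stage 2 presents R3+R4 = 22260 Ω as a load on stage 1's tap.
Stage 1's lower leg becomes R2‖(R3+R4) = 460.3 Ω, so V_mid = 8.32 × 460.3/3760 = 1.018 V.
Stage 2 is itself unloaded: V_out = V_mid × R4/(R3+R4) = 1.018 × 21800/22260 = 0.997 V.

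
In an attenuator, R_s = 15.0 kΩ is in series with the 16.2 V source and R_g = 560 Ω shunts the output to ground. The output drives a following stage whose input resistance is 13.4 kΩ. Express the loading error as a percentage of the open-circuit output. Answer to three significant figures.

The divider's output (Thévenin) resistance is R_s‖R_g = 539.8 Ω.
Fractional drop under load = R_th/(R_th + R_L) = 539.8 / (539.8 + 13400) = 0.03873.
So the output falls by 3.87 %.

3.87 %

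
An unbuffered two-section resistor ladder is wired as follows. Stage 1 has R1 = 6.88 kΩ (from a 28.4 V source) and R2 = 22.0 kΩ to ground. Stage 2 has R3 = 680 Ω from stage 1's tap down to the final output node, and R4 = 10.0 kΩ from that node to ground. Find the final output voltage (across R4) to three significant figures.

Stage 2 presents R3+R4 = 10680 Ω as a load on stage 1's tap.
Stage 1's lower leg becomes R2‖(R3+R4) = 7190 Ω, so V_mid = 28.4 × 7190/14070 = 14.51 V.
Stage 2 is itself unloaded: V_out = V_mid × R4/(R3+R4) = 14.51 × 10000/10680 = 13.6 V.

V_out ≈ 13.6 V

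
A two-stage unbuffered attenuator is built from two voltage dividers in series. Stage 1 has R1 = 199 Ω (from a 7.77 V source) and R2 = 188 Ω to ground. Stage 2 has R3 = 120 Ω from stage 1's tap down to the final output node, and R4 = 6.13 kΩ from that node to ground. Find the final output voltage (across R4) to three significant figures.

V_out ≈ 3.65 V

Stage 2 presents R3+R4 = 6250 Ω as a load on stage 1's tap.
Stage 1's lower leg becomes R2‖(R3+R4) = 182.5 Ω, so V_mid = 7.77 × 182.5/381.5 = 3.717 V.
Stage 2 is itself unloaded: V_out = V_mid × R4/(R3+R4) = 3.717 × 6130/6250 = 3.65 V.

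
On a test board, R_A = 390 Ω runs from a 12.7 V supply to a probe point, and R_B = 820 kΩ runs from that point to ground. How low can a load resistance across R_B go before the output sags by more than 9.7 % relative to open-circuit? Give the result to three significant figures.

R_L(min) ≈ 3.63 kΩ

Output resistance R_th = R_A‖R_B = (390 × 820000)/820400 = 389.8 Ω.
The fractional drop is R_th/(R_th + R_L); requiring this ≤ 0.0970 gives R_L ≥ R_th(1/0.0970 − 1) = 389.8 × 9.309 = 3.63 kΩ.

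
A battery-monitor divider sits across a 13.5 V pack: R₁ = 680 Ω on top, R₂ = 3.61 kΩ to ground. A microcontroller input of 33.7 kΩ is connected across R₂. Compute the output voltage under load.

The load sits in parallel with R₂: R₂‖R_L = (3610 × 33700) / (3610 + 33700) = 3261 Ω.
V_out = 13.5 × 3261 / (680 + 3261) = 13.5 × 3261/3941 = 11.2 V.

V_out ≈ 11.2 V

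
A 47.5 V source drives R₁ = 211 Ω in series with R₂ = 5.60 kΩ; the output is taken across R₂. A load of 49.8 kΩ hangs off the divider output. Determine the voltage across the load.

V_out ≈ 45.6 V

The load sits in parallel with R₂: R₂‖R_L = (5600 × 49800) / (5600 + 49800) = 5034 Ω.
V_out = 47.5 × 5034 / (211 + 5034) = 47.5 × 5034/5245 = 45.6 V.
(Unloaded it would have been 45.8 V.)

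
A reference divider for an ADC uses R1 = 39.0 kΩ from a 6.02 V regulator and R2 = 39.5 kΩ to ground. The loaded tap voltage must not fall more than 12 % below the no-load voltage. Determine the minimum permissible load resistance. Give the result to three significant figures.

Output resistance R_th = R1‖R2 = (39.0 × 39.5)/78.50 = 19.62 kΩ.
The fractional drop is R_th/(R_th + R_L); requiring this ≤ 0.120 gives R_L ≥ R_th(1/0.120 − 1) = 19.62 × 7.333 = 144 kΩ.

R_L(min) ≈ 144 kΩ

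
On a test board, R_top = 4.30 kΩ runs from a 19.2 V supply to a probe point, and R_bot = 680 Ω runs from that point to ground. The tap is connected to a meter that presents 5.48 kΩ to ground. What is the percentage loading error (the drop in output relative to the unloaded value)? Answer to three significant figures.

9.68 %

The divider's output (Thévenin) resistance is R_top‖R_bot = 587.1 Ω.
Fractional drop under load = R_th/(R_th + R_L) = 587.1 / (587.1 + 5480) = 0.09678.
So the output falls by 9.68 %.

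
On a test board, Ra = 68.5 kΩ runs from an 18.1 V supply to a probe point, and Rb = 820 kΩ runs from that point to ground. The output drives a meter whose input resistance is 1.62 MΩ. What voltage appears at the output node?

V_out ≈ 16.1 V

The load sits in parallel with Rb: Rb‖R_L = (820 × 1620) / (820 + 1620) = 544.4 kΩ.
V_out = 18.1 × 544.4 / (68.5 + 544.4) = 18.1 × 544.4/612.9 = 16.1 V.
(Unloaded it would have been 16.7 V.)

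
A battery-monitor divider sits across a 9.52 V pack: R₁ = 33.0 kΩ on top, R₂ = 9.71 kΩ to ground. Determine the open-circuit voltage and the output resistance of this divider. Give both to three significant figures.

V_th is the open-circuit tap voltage: 9.52 × 9.71/(33.0 + 9.71) = 2.16 V.
With the supply zeroed, R₁ and R₂ appear in parallel from the tap: R_th = R₁‖R₂ = (33.0 × 9.71)/42.71 = 7.50 kΩ.

V_th = 2.16 V, R_th = 7.50 kΩ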